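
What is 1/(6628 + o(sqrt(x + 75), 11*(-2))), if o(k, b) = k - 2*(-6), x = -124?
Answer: 6640/44089649 - 7*I/44089649 ≈ 0.0001506 - 1.5877e-7*I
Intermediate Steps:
o(k, b) = 12 + k (o(k, b) = k + 12 = 12 + k)
1/(6628 + o(sqrt(x + 75), 11*(-2))) = 1/(6628 + (12 + sqrt(-124 + 75))) = 1/(6628 + (12 + sqrt(-49))) = 1/(6628 + (12 + 7*I)) = 1/(6640 + 7*I) = (6640 - 7*I)/44089649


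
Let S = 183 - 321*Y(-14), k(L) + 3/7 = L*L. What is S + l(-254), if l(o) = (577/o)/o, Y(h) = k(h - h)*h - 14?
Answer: 177484093/64516 ≈ 2751.0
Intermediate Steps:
k(L) = -3/7 + L² (k(L) = -3/7 + L*L = -3/7 + L²)
Y(h) = -14 - 3*h/7 (Y(h) = (-3/7 + (h - h)²)*h - 14 = (-3/7 + 0²)*h - 14 = (-3/7 + 0)*h - 14 = -3*h/7 - 14 = -14 - 3*h/7)
S = 2751 (S = 183 - 321*(-14 - 3/7*(-14)) = 183 - 321*(-14 + 6) = 183 - 321*(-8) = 183 + 2568 = 2751)
l(o) = 577/o²
S + l(-254) = 2751 + 577/(-254)² = 2751 + 577*(1/64516) = 2751 + 577/64516 = 177484093/64516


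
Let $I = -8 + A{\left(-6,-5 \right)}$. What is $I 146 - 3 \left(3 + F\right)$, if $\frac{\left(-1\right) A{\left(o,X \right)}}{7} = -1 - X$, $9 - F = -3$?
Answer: $-5301$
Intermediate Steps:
$F = 12$ ($F = 9 - -3 = 9 + 3 = 12$)
$A{\left(o,X \right)} = 7 + 7 X$ ($A{\left(o,X \right)} = - 7 \left(-1 - X\right) = 7 + 7 X$)
$I = -36$ ($I = -8 + \left(7 + 7 \left(-5\right)\right) = -8 + \left(7 - 35\right) = -8 - 28 = -36$)
$I 146 - 3 \left(3 + F\right) = \left(-36\right) 146 - 3 \left(3 + 12\right) = -5256 - 45 = -5301$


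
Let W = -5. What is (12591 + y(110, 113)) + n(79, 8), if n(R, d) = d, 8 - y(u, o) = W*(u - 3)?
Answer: 13142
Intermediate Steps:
y(u, o) = -7 + 5*u (y(u, o) = 8 - (-5)*(u - 3) = 8 - (-5)*(-3 + u) = 8 - (15 - 5*u) = 8 + (-15 + 5*u) = -7 + 5*u)
(12591 + y(110, 113)) + n(79, 8) = (12591 + (-7 + 5*110)) + 8 = (12591 + (-7 + 550)) + 8 = (12591 + 543) + 8 = 13134 + 8 = 13142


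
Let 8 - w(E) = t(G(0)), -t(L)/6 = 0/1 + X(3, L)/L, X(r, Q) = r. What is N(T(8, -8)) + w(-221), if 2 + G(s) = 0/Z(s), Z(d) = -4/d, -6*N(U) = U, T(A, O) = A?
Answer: -7/3 ≈ -2.3333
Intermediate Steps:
N(U) = -U/6
G(s) = -2 (G(s) = -2 + 0/((-4/s)) = -2 + 0*(-s/4) = -2 + 0 = -2)
t(L) = -18/L (t(L) = -6*(0/1 + 3/L) = -6*(0*1 + 3/L) = -6*(0 + 3/L) = -18/L)
w(E) = -1 (w(E) = 8 - (-18)/(-2) = 8 - (-18)*(-1)/2 = 8 - 1*9 = 8 - 9 = -1)
N(T(8, -8)) + w(-221) = -⅙*8 - 1 = -4/3 - 1 = -7/3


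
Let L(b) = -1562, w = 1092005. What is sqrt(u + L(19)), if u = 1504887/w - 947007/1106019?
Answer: 2*I*sqrt(7030161892368469348049785)/134197586455 ≈ 39.516*I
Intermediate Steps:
u = 70033026202/134197586455 (u = 1504887/1092005 - 947007/1106019 = 1504887*(1/1092005) - 947007*1/1106019 = 1504887/1092005 - 105223/122891 = 70033026202/134197586455 ≈ 0.52186)
sqrt(u + L(19)) = sqrt(70033026202/134197586455 - 1562) = sqrt(-209546597016508/134197586455) = 2*I*sqrt(7030161892368469348049785)/134197586455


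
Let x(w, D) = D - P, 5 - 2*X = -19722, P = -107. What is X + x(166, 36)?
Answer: 20013/2 ≈ 10007.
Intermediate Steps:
X = 19727/2 (X = 5/2 - ½*(-19722) = 5/2 + 9861 = 19727/2 ≈ 9863.5)
x(w, D) = 107 + D (x(w, D) = D - 1*(-107) = D + 107 = 107 + D)
X + x(166, 36) = 19727/2 + (107 + 36) = 19727/2 + 143 = 20013/2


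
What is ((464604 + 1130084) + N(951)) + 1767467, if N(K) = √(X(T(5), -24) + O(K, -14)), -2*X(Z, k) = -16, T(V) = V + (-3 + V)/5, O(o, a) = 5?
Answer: 3362155 + √13 ≈ 3.3622e+6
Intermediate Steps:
T(V) = -⅗ + 6*V/5 (T(V) = V + (-3 + V)/5 = V + (-⅗ + V/5) = -⅗ + 6*V/5)
X(Z, k) = 8 (X(Z, k) = -½*(-16) = 8)
N(K) = √13 (N(K) = √(8 + 5) = √13)
((464604 + 1130084) + N(951)) + 1767467 = ((464604 + 1130084) + √13) + 1767467 = (1594688 + √13) + 1767467 = 3362155 + √13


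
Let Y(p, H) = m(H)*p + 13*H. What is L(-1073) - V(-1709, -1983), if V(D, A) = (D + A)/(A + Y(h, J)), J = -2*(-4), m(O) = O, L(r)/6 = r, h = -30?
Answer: -1049678/163 ≈ -6439.7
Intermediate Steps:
L(r) = 6*r
J = 8
Y(p, H) = 13*H + H*p (Y(p, H) = H*p + 13*H = 13*H + H*p)
V(D, A) = (A + D)/(-136 + A) (V(D, A) = (D + A)/(A + 8*(13 - 30)) = (A + D)/(A + 8*(-17)) = (A + D)/(A - 136) = (A + D)/(-136 + A))
L(-1073) - V(-1709, -1983) = 6*(-1073) - (-1983 - 1709)/(-136 - 1983) = -6438 - (-3692)/(-2119) = -6438 - (-1)*(-3692)/2119 = -6438 - 1*284/163 = -6438 - 284/163 = -1049678/163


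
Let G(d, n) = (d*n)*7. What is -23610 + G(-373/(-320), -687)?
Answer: -9348957/320 ≈ -29216.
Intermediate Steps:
G(d, n) = 7*d*n
-23610 + G(-373/(-320), -687) = -23610 + 7*(-373/(-320))*(-687) = -23610 + 7*(-373*(-1/320))*(-687) = -23610 + 7*(373/320)*(-687) = -23610 - 1793757/320 = -9348957/320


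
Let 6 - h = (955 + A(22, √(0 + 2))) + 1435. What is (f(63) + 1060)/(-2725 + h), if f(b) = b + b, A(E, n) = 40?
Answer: -1186/5149 ≈ -0.23034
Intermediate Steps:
f(b) = 2*b
h = -2424 (h = 6 - ((955 + 40) + 1435) = 6 - (995 + 1435) = 6 - 1*2430 = 6 - 2430 = -2424)
(f(63) + 1060)/(-2725 + h) = (2*63 + 1060)/(-2725 - 2424) = (126 + 1060)/(-5149) = 1186*(-1/5149) = -1186/5149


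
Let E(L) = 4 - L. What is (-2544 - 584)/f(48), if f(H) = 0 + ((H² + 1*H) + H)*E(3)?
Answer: -391/300 ≈ -1.3033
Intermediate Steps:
f(H) = H² + 2*H (f(H) = 0 + ((H² + 1*H) + H)*(4 - 1*3) = 0 + ((H² + H) + H)*(4 - 3) = 0 + ((H + H²) + H)*1 = 0 + (H² + 2*H)*1 = 0 + (H² + 2*H) = H² + 2*H)
(-2544 - 584)/f(48) = (-2544 - 584)/((48*(2 + 48))) = -3128/(48*50) = -3128/2400 = -3128*1/2400 = -391/300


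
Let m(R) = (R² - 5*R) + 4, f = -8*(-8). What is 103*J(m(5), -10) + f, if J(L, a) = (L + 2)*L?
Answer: 2536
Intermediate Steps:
f = 64
m(R) = 4 + R² - 5*R
J(L, a) = L*(2 + L) (J(L, a) = (2 + L)*L = L*(2 + L))
103*J(m(5), -10) + f = 103*((4 + 5² - 5*5)*(2 + (4 + 5² - 5*5))) + 64 = 103*((4 + 25 - 25)*(2 + (4 + 25 - 25))) + 64 = 103*(4*(2 + 4)) + 64 = 103*(4*6) + 64 = 103*24 + 64 = 2472 + 64 = 2536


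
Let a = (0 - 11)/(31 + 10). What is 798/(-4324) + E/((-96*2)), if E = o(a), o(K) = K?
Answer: -1558573/8509632 ≈ -0.18315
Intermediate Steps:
a = -11/41 ≈ -0.26829
E = -11/41 ≈ -0.26829
798/(-4324) + E/((-96*2)) = 798/(-4324) - 11/(41*((-96*2))) = 798*(-1/4324) - 11/41/(-192) = -399/2162 - 11/41*(-1/192) = -399/2162 + 11/7872 = -1558573/8509632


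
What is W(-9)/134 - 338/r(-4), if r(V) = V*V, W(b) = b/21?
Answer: -79273/3752 ≈ -21.128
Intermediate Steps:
W(b) = b/21 (W(b) = b*(1/21) = b/21)
r(V) = V²
W(-9)/134 - 338/r(-4) = ((1/21)*(-9))/134 - 338/((-4)²) = -3/7*1/134 - 338/16 = -3/938 - 338*1/16 = -3/938 - 169/8 = -79273/3752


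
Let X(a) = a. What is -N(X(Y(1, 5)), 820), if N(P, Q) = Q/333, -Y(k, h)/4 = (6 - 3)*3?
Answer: -820/333 ≈ -2.4625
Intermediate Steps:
Y(k, h) = -36 (Y(k, h) = -4*(6 - 3)*3 = -12*3 = -4*9 = -36)
N(P, Q) = Q/333 (N(P, Q) = Q*(1/333) = Q/333)
-N(X(Y(1, 5)), 820) = -820/333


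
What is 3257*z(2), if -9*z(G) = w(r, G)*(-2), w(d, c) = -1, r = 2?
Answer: -6514/9 ≈ -723.78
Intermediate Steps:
z(G) = -2/9 (z(G) = -(-1)*(-2)/9 = -1/9*2 = -2/9)
3257*z(2) = 3257*(-2/9) = -6514/9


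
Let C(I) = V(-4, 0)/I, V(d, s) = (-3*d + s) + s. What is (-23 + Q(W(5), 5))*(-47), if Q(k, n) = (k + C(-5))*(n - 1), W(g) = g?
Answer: 2961/5 ≈ 592.20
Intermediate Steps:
V(d, s) = -3*d + 2*s (V(d, s) = (s - 3*d) + s = -3*d + 2*s)
C(I) = 12/I (C(I) = (-3*(-4) + 2*0)/I = (12 + 0)/I = 12/I)
Q(k, n) = (-1 + n)*(-12/5 + k) (Q(k, n) = (k + 12/(-5))*(n - 1) = (k + 12*(-1/5))*(-1 + n) = (k - 12/5)*(-1 + n) = (-12/5 + k)*(-1 + n) = (-1 + n)*(-12/5 + k))
(-23 + Q(W(5), 5))*(-47) = (-23 + (12/5 - 1*5 - 12/5*5 + 5*5))*(-47) = (-23 + (12/5 - 5 - 12 + 25))*(-47) = (-23 + 52/5)*(-47) = -63/5*(-47) = 2961/5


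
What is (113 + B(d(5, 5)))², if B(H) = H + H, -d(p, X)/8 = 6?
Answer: 289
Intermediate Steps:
d(p, X) = -48 (d(p, X) = -8*6 = -48)
B(H) = 2*H
(113 + B(d(5, 5)))² = (113 + 2*(-48))² = (113 - 96)² = 17² = 289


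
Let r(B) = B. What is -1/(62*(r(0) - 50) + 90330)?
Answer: -1/87230 ≈ -1.1464e-5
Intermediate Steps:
-1/(62*(r(0) - 50) + 90330) = -1/(62*(0 - 50) + 90330) = -1/(62*(-50) + 90330) = -1/(-3100 + 90330) = -1/87230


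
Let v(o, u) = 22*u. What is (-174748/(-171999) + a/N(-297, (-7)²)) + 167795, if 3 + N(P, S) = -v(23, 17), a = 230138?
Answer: 373824761911/2235987 ≈ 1.6719e+5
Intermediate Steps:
N(P, S) = -377 (N(P, S) = -3 - 22*17 = -3 - 1*374 = -3 - 374 = -377)
(-174748/(-171999) + a/N(-297, (-7)²)) + 167795 = (-174748/(-171999) + 230138/(-377)) + 167795 = (-174748*(-1/171999) + 230138*(-1/377)) + 167795 = (174748/171999 - 230138/377) + 167795 = -1362676754/2235987 + 167795 = 373824761911/2235987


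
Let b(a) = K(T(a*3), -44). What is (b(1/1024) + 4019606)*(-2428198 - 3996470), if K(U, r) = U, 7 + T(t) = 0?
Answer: -25824589068132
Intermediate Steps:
T(t) = -7 (T(t) = -7 + 0 = -7)
b(a) = -7
(b(1/1024) + 4019606)*(-2428198 - 3996470) = (-7 + 4019606)*(-2428198 - 3996470) = 4019599*(-6424668) = -25824589068132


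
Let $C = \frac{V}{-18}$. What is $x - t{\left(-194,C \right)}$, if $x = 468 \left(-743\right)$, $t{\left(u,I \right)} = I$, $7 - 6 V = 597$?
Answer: $- \frac{18777391}{54} \approx -3.4773 \cdot 10^{5}$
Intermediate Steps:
$V = - \frac{295}{3}$ ($V = \frac{7}{6} - \frac{199}{2} = - \frac{295}{3} \approx -98.333$)
$C = \frac{295}{54}$ ($C = - \frac{295}{3 \left(-18\right)} = \left(- \frac{295}{3}\right) \left(- \frac{1}{18}\right) = \frac{295}{54} \approx 5.463$)
$x = -347724$
$x - t{\left(-194,C \right)} = -347724 - \frac{295}{54} = - \frac{18777391}{54}$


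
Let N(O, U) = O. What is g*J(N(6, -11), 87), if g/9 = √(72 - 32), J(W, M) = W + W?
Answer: 216*√10 ≈ 683.05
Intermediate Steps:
J(W, M) = 2*W
g = 18*√10 (g = 9*√(72 - 32) = 9*√40 = 9*(2*√10) = 18*√10 ≈ 56.921)
g*J(N(6, -11), 87) = (18*√10)*(2*6) = (18*√10)*12 = 216*√10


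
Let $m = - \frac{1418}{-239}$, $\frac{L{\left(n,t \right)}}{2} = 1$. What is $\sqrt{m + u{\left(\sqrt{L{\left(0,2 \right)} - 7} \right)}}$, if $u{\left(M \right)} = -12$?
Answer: $\frac{5 i \sqrt{13862}}{239} \approx 2.4631 i$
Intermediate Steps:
$L{\left(n,t \right)} = 2$ ($L{\left(n,t \right)} = 2 \cdot 1 = 2$)
$m = \frac{1418}{239}$ ($m = \left(-1418\right) \left(- \frac{1}{239}\right) = \frac{1418}{239} \approx 5.9331$)
$\sqrt{m + u{\left(\sqrt{L{\left(0,2 \right)} - 7} \right)}} = \sqrt{\frac{1418}{239} - 12} = \sqrt{- \frac{1450}{239}} = \frac{5 i \sqrt{13862}}{239}$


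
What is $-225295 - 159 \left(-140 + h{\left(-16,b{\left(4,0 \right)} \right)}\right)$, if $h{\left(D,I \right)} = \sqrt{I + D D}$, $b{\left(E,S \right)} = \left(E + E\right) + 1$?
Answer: $-203035 - 159 \sqrt{265} \approx -2.0562 \cdot 10^{5}$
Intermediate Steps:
$b{\left(E,S \right)} = 1 + 2 E$ ($b{\left(E,S \right)} = 2 E + 1 = 1 + 2 E$)
$h{\left(D,I \right)} = \sqrt{I + D^{2}}$
$-225295 - 159 \left(-140 + h{\left(-16,b{\left(4,0 \right)} \right)}\right) = -225295 - 159 \left(-140 + \sqrt{\left(1 + 2 \cdot 4\right) + \left(-16\right)^{2}}\right) = -225295 - 159 \left(-140 + \sqrt{\left(1 + 8\right) + 256}\right) = -225295 - 159 \left(-140 + \sqrt{9 + 256}\right) = -225295 - 159 \left(-140 + \sqrt{265}\right) = -225295 + \left(22260 - 159 \sqrt{265}\right) = -203035 - 159 \sqrt{265}$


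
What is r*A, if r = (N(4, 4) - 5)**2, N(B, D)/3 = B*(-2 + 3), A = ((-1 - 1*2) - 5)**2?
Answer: 3136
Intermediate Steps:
A = 64 (A = ((-1 - 2) - 5)**2 = (-3 - 5)**2 = (-8)**2 = 64)
N(B, D) = 3*B (N(B, D) = 3*(B*(-2 + 3)) = 3*(B*1) = 3*B)
r = 49 (r = (3*4 - 5)**2 = (12 - 5)**2 = 7**2 = 49)
r*A = 49*64 = 3136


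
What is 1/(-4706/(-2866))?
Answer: 1433/2353 ≈ 0.60901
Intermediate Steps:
1/(-4706/(-2866)) = 1/(-4706*(-1/2866)) = 1/(2353/1433) = 1433/2353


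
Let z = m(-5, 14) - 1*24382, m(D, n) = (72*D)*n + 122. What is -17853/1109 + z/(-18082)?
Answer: -145162123/10026469 ≈ -14.478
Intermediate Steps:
m(D, n) = 122 + 72*D*n (m(D, n) = 72*D*n + 122 = 122 + 72*D*n)
z = -29300 (z = (122 + 72*(-5)*14) - 1*24382 = (122 - 5040) - 24382 = -4918 - 24382 = -29300)
-17853/1109 + z/(-18082) = -17853/1109 - 29300/(-18082) = -17853*1/1109 - 29300*(-1/18082) = -17853/1109 + 14650/9041 = -145162123/10026469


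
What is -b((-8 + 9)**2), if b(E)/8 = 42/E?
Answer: -336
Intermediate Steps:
b(E) = 336/E (b(E) = 8*(42/E) = 336/E)
-b((-8 + 9)**2) = -336/((-8 + 9)**2) = -336/(1**2) = -336/1 = -336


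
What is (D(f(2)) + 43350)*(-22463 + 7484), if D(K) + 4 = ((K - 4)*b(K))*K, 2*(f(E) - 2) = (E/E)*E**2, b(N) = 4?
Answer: -649279734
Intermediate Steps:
f(E) = 2 + E**2/2 (f(E) = 2 + ((E/E)*E**2)/2 = 2 + (1*E**2)/2 = 2 + E**2/2)
D(K) = -4 + K*(-16 + 4*K) (D(K) = -4 + ((K - 4)*4)*K = -4 + ((-4 + K)*4)*K = -4 + (-16 + 4*K)*K = -4 + K*(-16 + 4*K))
(D(f(2)) + 43350)*(-22463 + 7484) = ((-4 - 16*(2 + (1/2)*2**2) + 4*(2 + (1/2)*2**2)**2) + 43350)*(-22463 + 7484) = ((-4 - 16*(2 + (1/2)*4) + 4*(2 + (1/2)*4)**2) + 43350)*(-14979) = ((-4 - 16*(2 + 2) + 4*(2 + 2)**2) + 43350)*(-14979) = ((-4 - 16*4 + 4*4**2) + 43350)*(-14979) = ((-4 - 64 + 4*16) + 43350)*(-14979) = ((-4 - 64 + 64) + 43350)*(-14979) = (-4 + 43350)*(-14979) = 43346*(-14979) = -649279734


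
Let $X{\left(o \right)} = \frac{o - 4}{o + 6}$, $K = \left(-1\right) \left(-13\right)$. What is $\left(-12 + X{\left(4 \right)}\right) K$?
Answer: $-156$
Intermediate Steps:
$K = 13$
$X{\left(o \right)} = \frac{-4 + o}{6 + o}$
$\left(-12 + X{\left(4 \right)}\right) K = \left(-12 + \frac{-4 + 4}{6 + 4}\right) 13 = \left(-12 + \frac{1}{10} \cdot 0\right) 13 = \left(-12 + 0\right) 13 = \left(-12\right) 13 = -156$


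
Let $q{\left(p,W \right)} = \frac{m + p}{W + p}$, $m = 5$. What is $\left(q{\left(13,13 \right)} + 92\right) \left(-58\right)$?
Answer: $- \frac{69890}{13} \approx -5376.2$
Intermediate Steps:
$q{\left(p,W \right)} = \frac{5 + p}{W + p}$
$\left(q{\left(13,13 \right)} + 92\right) \left(-58\right) = \left(\frac{5 + 13}{13 + 13} + 92\right) \left(-58\right) = \left(\frac{1}{26} \cdot 18 + 92\right) \left(-58\right) = \left(\frac{9}{13} + 92\right) \left(-58\right) = \frac{1205}{13} \left(-58\right) = - \frac{69890}{13}$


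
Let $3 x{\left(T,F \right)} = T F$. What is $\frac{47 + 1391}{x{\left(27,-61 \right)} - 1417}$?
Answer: $- \frac{719}{983} \approx -0.73143$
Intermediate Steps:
$x{\left(T,F \right)} = \frac{F T}{3}$ ($x{\left(T,F \right)} = \frac{T F}{3} = \frac{F T}{3}$)
$\frac{47 + 1391}{x{\left(27,-61 \right)} - 1417} = \frac{47 + 1391}{\frac{1}{3} \left(-61\right) 27 - 1417} = \frac{1438}{-549 - 1417} = \frac{1438}{-1966} = 1438 \left(- \frac{1}{1966}\right) = - \frac{719}{983}$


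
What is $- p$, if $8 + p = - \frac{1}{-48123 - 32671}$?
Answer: $\frac{646351}{80794} \approx 8.0$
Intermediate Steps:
$p = - \frac{646351}{80794}$ ($p = -8 - \frac{1}{-48123 - 32671} = -8 - \frac{1}{-80794} = -8 - - \frac{1}{80794} = -8 + \frac{1}{80794} = - \frac{646351}{80794} \approx -8.0$)
$- p = \left(-1\right) \left(- \frac{646351}{80794}\right) = \frac{646351}{80794}$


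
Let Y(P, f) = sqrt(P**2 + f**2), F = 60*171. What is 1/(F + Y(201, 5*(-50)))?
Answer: 10260/105164699 - sqrt(102901)/105164699 ≈ 9.4511e-5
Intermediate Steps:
F = 10260
1/(F + Y(201, 5*(-50))) = 1/(10260 + sqrt(201**2 + (5*(-50))**2)) = 1/(10260 + sqrt(40401 + (-250)**2)) = 1/(10260 + sqrt(40401 + 62500)) = 1/(10260 + sqrt(102901))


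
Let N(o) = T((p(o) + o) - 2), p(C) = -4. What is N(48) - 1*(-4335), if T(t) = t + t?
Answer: 4419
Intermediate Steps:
T(t) = 2*t
N(o) = -12 + 2*o (N(o) = 2*((-4 + o) - 2) = 2*(-6 + o) = -12 + 2*o)
N(48) - 1*(-4335) = (-12 + 2*48) - 1*(-4335) = (-12 + 96) + 4335 = 84 + 4335 = 4419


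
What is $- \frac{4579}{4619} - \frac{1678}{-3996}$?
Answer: $- \frac{5273501}{9228762} \approx -0.57142$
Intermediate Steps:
$- \frac{4579}{4619} - \frac{1678}{-3996} = \left(-4579\right) \frac{1}{4619} - - \frac{839}{1998} = - \frac{4579}{4619} + \frac{839}{1998} = - \frac{5273501}{9228762}$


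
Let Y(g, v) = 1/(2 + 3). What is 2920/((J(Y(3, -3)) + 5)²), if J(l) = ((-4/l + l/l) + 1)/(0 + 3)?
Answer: 2920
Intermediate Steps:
Y(g, v) = ⅕ (Y(g, v) = 1/5 = ⅕)
J(l) = ⅔ - 4/(3*l) (J(l) = ((-4/l + 1) + 1)/3 = ((1 - 4/l) + 1)*(⅓) = (2 - 4/l)*(⅓) = ⅔ - 4/(3*l))
2920/((J(Y(3, -3)) + 5)²) = 2920/((2*(-2 + ⅕)/(3*(⅕)) + 5)²) = 2920/(((⅔)*5*(-9/5) + 5)²) = 2920/((-6 + 5)²) = 2920/((-1)²) = 2920/1 = 2920*1 = 2920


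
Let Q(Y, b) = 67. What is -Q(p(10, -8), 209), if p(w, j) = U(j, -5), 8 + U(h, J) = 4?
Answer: -67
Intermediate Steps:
U(h, J) = -4 (U(h, J) = -8 + 4 = -4)
p(w, j) = -4
-Q(p(10, -8), 209) = -1*67 = -67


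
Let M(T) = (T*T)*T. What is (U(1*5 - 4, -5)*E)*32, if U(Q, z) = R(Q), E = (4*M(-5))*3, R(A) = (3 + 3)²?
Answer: -1728000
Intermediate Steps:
M(T) = T³ (M(T) = T²*T = T³)
R(A) = 36 (R(A) = 6² = 36)
E = -1500 (E = (4*(-5)³)*3 = (4*(-125))*3 = -500*3 = -1500)
U(Q, z) = 36
(U(1*5 - 4, -5)*E)*32 = (36*(-1500))*32 = -54000*32 = -1728000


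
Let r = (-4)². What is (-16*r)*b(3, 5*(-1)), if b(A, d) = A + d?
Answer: 512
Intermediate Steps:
r = 16
(-16*r)*b(3, 5*(-1)) = (-16*16)*(3 + 5*(-1)) = -256*(3 - 5) = -256*(-2) = 512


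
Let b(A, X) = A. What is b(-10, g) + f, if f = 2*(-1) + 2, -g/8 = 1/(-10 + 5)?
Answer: -10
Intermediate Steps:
g = 8/5 (g = -8/(-10 + 5) = -8/(-5) = -8*(-⅕) = 8/5 ≈ 1.6000)
f = 0 (f = -2 + 2 = 0)
b(-10, g) + f = -10 + 0 = -10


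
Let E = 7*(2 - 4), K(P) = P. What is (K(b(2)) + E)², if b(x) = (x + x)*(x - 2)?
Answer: 196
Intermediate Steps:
b(x) = 2*x*(-2 + x) (b(x) = (2*x)*(-2 + x) = 2*x*(-2 + x))
E = -14 (E = 7*(-2) = -14)
(K(b(2)) + E)² = (2*2*(-2 + 2) - 14)² = (2*2*0 - 14)² = (0 - 14)² = (-14)² = 196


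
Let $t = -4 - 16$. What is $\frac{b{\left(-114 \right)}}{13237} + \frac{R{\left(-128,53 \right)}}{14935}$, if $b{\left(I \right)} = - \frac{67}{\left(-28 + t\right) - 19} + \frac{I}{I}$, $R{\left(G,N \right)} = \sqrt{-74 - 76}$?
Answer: $\frac{2}{13237} + \frac{i \sqrt{6}}{2987} \approx 0.00015109 + 0.00082005 i$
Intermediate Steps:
$R{\left(G,N \right)} = 5 i \sqrt{6}$ ($R{\left(G,N \right)} = \sqrt{-150} = 5 i \sqrt{6}$)
$t = -20$
$b{\left(I \right)} = 2$ ($b{\left(I \right)} = - \frac{67}{\left(-28 - 20\right) - 19} + \frac{I}{I} = - \frac{67}{-48 - 19} + 1 = - \frac{67}{-67} + 1 = \left(-67\right) \left(- \frac{1}{67}\right) + 1 = 1 + 1 = 2$)
$\frac{b{\left(-114 \right)}}{13237} + \frac{R{\left(-128,53 \right)}}{14935} = \frac{2}{13237} + \frac{5 i \sqrt{6}}{14935} = 2 \cdot \frac{1}{13237} + 5 i \sqrt{6} \cdot \frac{1}{14935} = \frac{2}{13237} + \frac{i \sqrt{6}}{2987}$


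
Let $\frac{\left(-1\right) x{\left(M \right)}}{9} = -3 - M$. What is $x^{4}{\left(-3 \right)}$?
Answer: $0$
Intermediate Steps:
$x{\left(M \right)} = 27 + 9 M$ ($x{\left(M \right)} = - 9 \left(-3 - M\right) = 27 + 9 M$)
$x^{4}{\left(-3 \right)} = \left(27 + 9 \left(-3\right)\right)^{4} = \left(27 - 27\right)^{4} = 0^{4} = 0$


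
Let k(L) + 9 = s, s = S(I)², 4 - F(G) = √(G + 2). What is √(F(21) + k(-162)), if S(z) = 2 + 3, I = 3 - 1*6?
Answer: √(20 - √23) ≈ 3.8993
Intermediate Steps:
I = -3 (I = 3 - 6 = -3)
S(z) = 5
F(G) = 4 - √(2 + G) (F(G) = 4 - √(G + 2) = 4 - √(2 + G))
s = 25 (s = 5² = 25)
k(L) = 16 (k(L) = -9 + 25 = 16)
√(F(21) + k(-162)) = √((4 - √(2 + 21)) + 16) = √((4 - √23) + 16) = √(20 - √23)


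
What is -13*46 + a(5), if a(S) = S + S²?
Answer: -568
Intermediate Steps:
-13*46 + a(5) = -13*46 + 5*(1 + 5) = -598 + 5*6 = -598 + 30 = -568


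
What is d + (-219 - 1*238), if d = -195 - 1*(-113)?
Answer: -539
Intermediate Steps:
d = -82 (d = -195 + 113 = -82)
d + (-219 - 1*238) = -82 + (-219 - 1*238) = -82 + (-219 - 238) = -82 - 457 = -539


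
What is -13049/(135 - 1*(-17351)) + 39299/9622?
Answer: 140406209/42062573 ≈ 3.3380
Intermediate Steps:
-13049/(135 - 1*(-17351)) + 39299/9622 = -13049/(135 + 17351) + 39299*(1/9622) = -13049/17486 + 39299/9622 = 140406209/42062573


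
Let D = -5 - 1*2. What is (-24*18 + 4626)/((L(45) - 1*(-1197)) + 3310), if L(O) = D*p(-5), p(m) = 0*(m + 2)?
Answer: 4194/4507 ≈ 0.93055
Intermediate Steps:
p(m) = 0 (p(m) = 0*(2 + m) = 0)
D = -7 (D = -5 - 2 = -7)
L(O) = 0 (L(O) = -7*0 = 0)
(-24*18 + 4626)/((L(45) - 1*(-1197)) + 3310) = (-24*18 + 4626)/((0 - 1*(-1197)) + 3310) = (-432 + 4626)/((0 + 1197) + 3310) = 4194/(1197 + 3310) = 4194/4507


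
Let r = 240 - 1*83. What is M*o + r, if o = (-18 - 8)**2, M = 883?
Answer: 597065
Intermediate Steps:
r = 157 (r = 240 - 83 = 157)
o = 676 (o = (-26)**2 = 676)
M*o + r = 883*676 + 157 = 596908 + 157 = 597065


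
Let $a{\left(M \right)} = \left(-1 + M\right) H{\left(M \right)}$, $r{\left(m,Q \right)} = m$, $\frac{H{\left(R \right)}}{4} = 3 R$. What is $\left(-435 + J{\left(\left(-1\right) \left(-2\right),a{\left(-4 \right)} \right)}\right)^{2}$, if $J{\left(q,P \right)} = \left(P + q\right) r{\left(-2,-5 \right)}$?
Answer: $844561$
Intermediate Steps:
$H{\left(R \right)} = 12 R$ ($H{\left(R \right)} = 4 \cdot 3 R = 12 R$)
$a{\left(M \right)} = 12 M \left(-1 + M\right)$ ($a{\left(M \right)} = \left(-1 + M\right) 12 M = 12 M \left(-1 + M\right)$)
$J{\left(q,P \right)} = - 2 P - 2 q$ ($J{\left(q,P \right)} = \left(P + q\right) \left(-2\right) = - 2 P - 2 q$)
$\left(-435 + J{\left(\left(-1\right) \left(-2\right),a{\left(-4 \right)} \right)}\right)^{2} = \left(-435 - \left(2 \left(-1\right) \left(-2\right) + 2 \cdot 12 \left(-4\right) \left(-1 - 4\right)\right)\right)^{2} = \left(-435 - \left(4 + 2 \cdot 12 \left(-4\right) \left(-5\right)\right)\right)^{2} = \left(-435 - 484\right)^{2} = \left(-919\right)^{2} = 844561$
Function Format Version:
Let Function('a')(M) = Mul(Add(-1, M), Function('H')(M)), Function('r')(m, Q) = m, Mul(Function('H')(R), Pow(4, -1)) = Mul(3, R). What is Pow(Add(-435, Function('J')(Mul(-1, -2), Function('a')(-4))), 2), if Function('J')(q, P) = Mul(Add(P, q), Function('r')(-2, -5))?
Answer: 844561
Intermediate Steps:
Function('H')(R) = Mul(12, R) (Function('H')(R) = Mul(4, Mul(3, R)) = Mul(12, R))
Function('a')(M) = Mul(12, M, Add(-1, M)) (Function('a')(M) = Mul(Add(-1, M), Mul(12, M)) = Mul(12, M, Add(-1, M)))
Function('J')(q, P) = Add(Mul(-2, P), Mul(-2, q)) (Function('J')(q, P) = Mul(Add(P, q), -2) = Add(Mul(-2, P), Mul(-2, q)))
Pow(Add(-435, Function('J')(Mul(-1, -2), Function('a')(-4))), 2) = Pow(Add(-435, Add(Mul(-2, Mul(12, -4, Add(-1, -4))), Mul(-2, Mul(-1, -2)))), 2) = Pow(Add(-435, Add(Mul(-2, Mul(12, -4, -5)), Mul(-2, 2))), 2) = Pow(Add(-435, Add(Mul(-2, 240), -4)), 2) = Pow(Add(-435, Add(-480, -4)), 2) = Pow(Add(-435, -484), 2) = Pow(-919, 2) = 844561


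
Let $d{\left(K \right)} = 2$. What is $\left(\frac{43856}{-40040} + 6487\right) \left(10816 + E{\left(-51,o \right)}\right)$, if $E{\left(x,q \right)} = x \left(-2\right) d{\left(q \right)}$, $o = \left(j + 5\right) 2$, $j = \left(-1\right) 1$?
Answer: $\frac{71546144412}{1001} \approx 7.1475 \cdot 10^{7}$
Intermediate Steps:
$j = -1$
$o = 8$ ($o = \left(-1 + 5\right) 2 = 4 \cdot 2 = 8$)
$E{\left(x,q \right)} = - 4 x$ ($E{\left(x,q \right)} = x \left(-2\right) 2 = - 2 x 2 = - 4 x$)
$\left(\frac{43856}{-40040} + 6487\right) \left(10816 + E{\left(-51,o \right)}\right) = \left(\frac{43856}{-40040} + 6487\right) \left(10816 - -204\right) = \left(43856 \left(- \frac{1}{40040}\right) + 6487\right) \left(10816 + 204\right) = \left(- \frac{5482}{5005} + 6487\right) 11020 = \frac{32461953}{5005} \cdot 11020 = \frac{71546144412}{1001}$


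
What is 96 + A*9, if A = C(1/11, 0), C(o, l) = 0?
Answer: 96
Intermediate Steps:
A = 0
96 + A*9 = 96 + 0*9 = 96 + 0 = 96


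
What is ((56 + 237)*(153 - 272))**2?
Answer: 1215707689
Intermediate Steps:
((56 + 237)*(153 - 272))**2 = (293*(-119))**2 = (-34867)**2 = 1215707689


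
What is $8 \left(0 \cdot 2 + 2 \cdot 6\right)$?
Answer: $96$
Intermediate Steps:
$8 \left(0 \cdot 2 + 2 \cdot 6\right) = 8 \left(0 + 12\right) = 8 \cdot 12 = 96$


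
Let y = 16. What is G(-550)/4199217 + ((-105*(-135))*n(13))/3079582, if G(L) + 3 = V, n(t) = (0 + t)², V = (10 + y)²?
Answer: 914691983951/1175621189754 ≈ 0.77805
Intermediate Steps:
V = 676 (V = (10 + 16)² = 26² = 676)
n(t) = t²
G(L) = 673 (G(L) = -3 + 676 = 673)
G(-550)/4199217 + ((-105*(-135))*n(13))/3079582 = 673/4199217 + (-105*(-135)*13²)/3079582 = 673*(1/4199217) + (14175*169)*(1/3079582) = 673/4199217 + 2395575*(1/3079582) = 673/4199217 + 2395575/3079582 = 914691983951/1175621189754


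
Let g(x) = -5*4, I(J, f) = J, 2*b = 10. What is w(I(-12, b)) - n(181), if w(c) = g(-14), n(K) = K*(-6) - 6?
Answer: 1072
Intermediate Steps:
b = 5 (b = (½)*10 = 5)
n(K) = -6 - 6*K (n(K) = -6*K - 6 = -6 - 6*K)
g(x) = -20
w(c) = -20
w(I(-12, b)) - n(181) = -20 - (-6 - 6*181) = -20 - (-6 - 1086) = -20 - 1*(-1092) = -20 + 1092 = 1072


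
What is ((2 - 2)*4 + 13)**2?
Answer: 169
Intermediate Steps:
((2 - 2)*4 + 13)**2 = (0*4 + 13)**2 = (0 + 13)**2 = 13**2 = 169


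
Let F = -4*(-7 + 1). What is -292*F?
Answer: -7008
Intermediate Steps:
F = 24 (F = -4*(-6) = 24)
-292*F = -292*24 = -7008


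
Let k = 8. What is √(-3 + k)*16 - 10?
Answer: -10 + 16*√5 ≈ 25.777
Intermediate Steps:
√(-3 + k)*16 - 10 = √(-3 + 8)*16 - 10 = √5*16 - 10 = 16*√5 - 10 = -10 + 16*√5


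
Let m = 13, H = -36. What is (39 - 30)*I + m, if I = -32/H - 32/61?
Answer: 993/61 ≈ 16.279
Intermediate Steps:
I = 200/549 (I = -32/(-36) - 32/61 = -32*(-1/36) - 32*1/61 = 8/9 - 32/61 = 200/549 ≈ 0.36430)
(39 - 30)*I + m = (39 - 30)*(200/549) + 13 = 9*(200/549) + 13 = 200/61 + 13 = 993/61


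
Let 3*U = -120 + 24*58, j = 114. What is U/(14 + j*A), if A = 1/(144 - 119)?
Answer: 1325/58 ≈ 22.845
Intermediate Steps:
A = 1/25 ≈ 0.040000
U = 424 (U = (-120 + 24*58)/3 = (-120 + 1392)/3 = (1/3)*1272 = 424)
U/(14 + j*A) = 424/(14 + 114*(1/25)) = 424/(14 + 114/25) = 424/(464/25) = 424*(25/464) = 1325/58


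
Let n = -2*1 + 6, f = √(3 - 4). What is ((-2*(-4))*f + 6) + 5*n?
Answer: 26 + 8*I ≈ 26.0 + 8.0*I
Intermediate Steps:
f = I (f = √(-1) = I ≈ 1.0*I)
n = 4 (n = -2 + 6 = 4)
((-2*(-4))*f + 6) + 5*n = ((-2*(-4))*I + 6) + 5*4 = (8*I + 6) + 20 = (6 + 8*I) + 20 = 26 + 8*I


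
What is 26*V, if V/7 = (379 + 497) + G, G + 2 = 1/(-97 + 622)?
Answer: 11930126/75 ≈ 1.5907e+5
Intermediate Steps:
G = -1049/525 (G = -2 + 1/(-97 + 622) = -2 + 1/525 = -1049/525 ≈ -1.9981)
V = 458851/75 (V = 7*((379 + 497) - 1049/525) = 7*(876 - 1049/525) = 7*(458851/525) = 458851/75 ≈ 6118.0)
26*V = 26*(458851/75) = 11930126/75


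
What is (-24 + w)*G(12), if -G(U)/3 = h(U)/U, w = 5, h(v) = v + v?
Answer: 114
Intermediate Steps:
h(v) = 2*v
G(U) = -6 (G(U) = -3*2*U/U = -3*2 = -6)
(-24 + w)*G(12) = (-24 + 5)*(-6) = -19*(-6) = 114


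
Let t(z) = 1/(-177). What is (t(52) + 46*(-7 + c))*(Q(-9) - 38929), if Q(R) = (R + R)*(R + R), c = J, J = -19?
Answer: 8172408265/177 ≈ 4.6172e+7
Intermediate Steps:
c = -19
Q(R) = 4*R² (Q(R) = (2*R)*(2*R) = 4*R²)
t(z) = -1/177
(t(52) + 46*(-7 + c))*(Q(-9) - 38929) = (-1/177 + 46*(-7 - 19))*(4*(-9)² - 38929) = (-1/177 + 46*(-26))*(4*81 - 38929) = (-1/177 - 1196)*(324 - 38929) = -211693/177*(-38605) = 8172408265/177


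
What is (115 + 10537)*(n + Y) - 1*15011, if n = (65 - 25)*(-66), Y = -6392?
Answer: -96223875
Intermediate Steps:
n = -2640 (n = 40*(-66) = -2640)
(115 + 10537)*(n + Y) - 1*15011 = (115 + 10537)*(-2640 - 6392) - 1*15011 = 10652*(-9032) - 15011 = -96208864 - 15011 = -96223875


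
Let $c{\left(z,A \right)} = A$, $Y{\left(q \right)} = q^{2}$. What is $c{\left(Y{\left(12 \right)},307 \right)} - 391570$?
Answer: $-391263$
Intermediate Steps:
$c{\left(Y{\left(12 \right)},307 \right)} - 391570 = 307 - 391570 = -391263$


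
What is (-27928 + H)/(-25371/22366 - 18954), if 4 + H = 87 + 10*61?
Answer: 121827602/84790107 ≈ 1.4368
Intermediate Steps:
H = 693 (H = -4 + (87 + 10*61) = -4 + (87 + 610) = -4 + 697 = 693)
(-27928 + H)/(-25371/22366 - 18954) = (-27928 + 693)/(-25371/22366 - 18954) = -27235/(-25371*1/22366 - 18954) = -27235/(-25371/22366 - 18954) = -27235/(-423950535/22366) = -27235*(-22366/423950535) = 121827602/84790107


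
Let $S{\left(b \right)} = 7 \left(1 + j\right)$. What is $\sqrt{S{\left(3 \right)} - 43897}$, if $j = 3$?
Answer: $i \sqrt{43869} \approx 209.45 i$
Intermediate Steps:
$S{\left(b \right)} = 28$ ($S{\left(b \right)} = 7 \left(1 + 3\right) = 7 \cdot 4 = 28$)
$\sqrt{S{\left(3 \right)} - 43897} = \sqrt{28 - 43897} = \sqrt{-43869} = i \sqrt{43869}$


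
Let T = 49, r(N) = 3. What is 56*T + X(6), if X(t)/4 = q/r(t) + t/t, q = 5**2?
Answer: 8344/3 ≈ 2781.3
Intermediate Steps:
q = 25
X(t) = 112/3 (X(t) = 4*(25/3 + t/t) = 4*(25*(1/3) + 1) = 4*(25/3 + 1) = 4*(28/3) = 112/3)
56*T + X(6) = 56*49 + 112/3 = 2744 + 112/3 = 8344/3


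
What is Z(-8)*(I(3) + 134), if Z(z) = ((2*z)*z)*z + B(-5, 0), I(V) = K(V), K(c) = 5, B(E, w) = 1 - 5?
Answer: -142892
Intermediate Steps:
B(E, w) = -4
I(V) = 5
Z(z) = -4 + 2*z³ (Z(z) = ((2*z)*z)*z - 4 = (2*z²)*z - 4 = 2*z³ - 4 = -4 + 2*z³)
Z(-8)*(I(3) + 134) = (-4 + 2*(-8)³)*(5 + 134) = (-4 + 2*(-512))*139 = (-4 - 1024)*139 = -1028*139 = -142892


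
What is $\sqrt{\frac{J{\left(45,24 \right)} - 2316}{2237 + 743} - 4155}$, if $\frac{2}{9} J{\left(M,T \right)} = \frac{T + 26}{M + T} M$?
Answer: $\frac{3 i \sqrt{542291512895}}{34270} \approx 64.465 i$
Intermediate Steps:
$J{\left(M,T \right)} = \frac{9 M \left(26 + T\right)}{2 \left(M + T\right)}$ ($J{\left(M,T \right)} = \frac{9 \frac{T + 26}{M + T} M}{2} = \frac{9 \frac{26 + T}{M + T} M}{2} = \frac{9 \frac{M \left(26 + T\right)}{M + T}}{2} = \frac{9 M \left(26 + T\right)}{2 \left(M + T\right)}$)
$\sqrt{\frac{J{\left(45,24 \right)} - 2316}{2237 + 743} - 4155} = \sqrt{\frac{\frac{9}{2} \cdot 45 \frac{1}{45 + 24} \left(26 + 24\right) - 2316}{2237 + 743} - 4155} = \sqrt{\frac{\frac{9}{2} \cdot 45 \cdot \frac{1}{69} \cdot 50 - 2316}{2980} - 4155} = \sqrt{\left(\frac{9}{2} \cdot 45 \cdot \frac{1}{69} \cdot 50 - 2316\right) \frac{1}{2980} - 4155} = \sqrt{\left(\frac{3375}{23} - 2316\right) \frac{1}{2980} - 4155} = \sqrt{\left(- \frac{49893}{23}\right) \frac{1}{2980} - 4155} = \sqrt{- \frac{49893}{68540} - 4155} = \sqrt{- \frac{284833593}{68540}} = \frac{3 i \sqrt{542291512895}}{34270}$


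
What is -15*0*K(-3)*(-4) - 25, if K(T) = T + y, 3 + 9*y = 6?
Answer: -25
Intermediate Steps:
y = ⅓ (y = -⅓ + (⅑)*6 = -⅓ + ⅔ = ⅓ ≈ 0.33333)
K(T) = ⅓ + T (K(T) = T + ⅓ = ⅓ + T)
-15*0*K(-3)*(-4) - 25 = -15*0*(⅓ - 3)*(-4) - 25 = -15*0*(-8/3)*(-4) - 25 = -0*(-4) - 25 = -15*0 - 25 = 0 - 25 = -25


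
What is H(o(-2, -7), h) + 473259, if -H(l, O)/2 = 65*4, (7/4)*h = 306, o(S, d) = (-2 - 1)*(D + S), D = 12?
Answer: 472739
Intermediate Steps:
o(S, d) = -36 - 3*S (o(S, d) = (-2 - 1)*(12 + S) = -3*(12 + S) = -36 - 3*S)
h = 1224/7 (h = (4/7)*306 = 1224/7 ≈ 174.86)
H(l, O) = -520 (H(l, O) = -130*4 = -2*260 = -520)
H(o(-2, -7), h) + 473259 = -520 + 473259 = 472739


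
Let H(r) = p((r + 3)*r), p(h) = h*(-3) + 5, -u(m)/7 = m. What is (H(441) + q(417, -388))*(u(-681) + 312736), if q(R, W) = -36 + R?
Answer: -186382516078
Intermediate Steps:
u(m) = -7*m
p(h) = 5 - 3*h (p(h) = -3*h + 5 = 5 - 3*h)
H(r) = 5 - 3*r*(3 + r) (H(r) = 5 - 3*(r + 3)*r = 5 - 3*(3 + r)*r = 5 - 3*r*(3 + r))
(H(441) + q(417, -388))*(u(-681) + 312736) = ((5 - 3*441*(3 + 441)) + (-36 + 417))*(-7*(-681) + 312736) = ((5 - 3*441*444) + 381)*(4767 + 312736) = ((5 - 587412) + 381)*317503 = (-587407 + 381)*317503 = -587026*317503 = -186382516078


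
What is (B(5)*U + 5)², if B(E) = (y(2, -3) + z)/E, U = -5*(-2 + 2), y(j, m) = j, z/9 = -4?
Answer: 25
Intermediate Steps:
z = -36 (z = 9*(-4) = -36)
U = 0 (U = -5*0 = 0)
B(E) = -34/E (B(E) = (2 - 36)/E = -34/E)
(B(5)*U + 5)² = (-34/5*0 + 5)² = (0 + 5)² = 5² = 25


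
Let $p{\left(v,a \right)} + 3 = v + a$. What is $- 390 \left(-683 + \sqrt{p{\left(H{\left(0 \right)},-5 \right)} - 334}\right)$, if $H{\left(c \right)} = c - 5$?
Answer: $266370 - 390 i \sqrt{347} \approx 2.6637 \cdot 10^{5} - 7264.9 i$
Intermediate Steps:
$H{\left(c \right)} = -5 + c$
$p{\left(v,a \right)} = -3 + a + v$ ($p{\left(v,a \right)} = -3 + \left(v + a\right) = -3 + \left(a + v\right) = -3 + a + v$)
$- 390 \left(-683 + \sqrt{p{\left(H{\left(0 \right)},-5 \right)} - 334}\right) = - 390 \left(-683 + \sqrt{\left(-3 - 5 + \left(-5 + 0\right)\right) - 334}\right) = - 390 \left(-683 + \sqrt{\left(-3 - 5 - 5\right) - 334}\right) = - 390 \left(-683 + \sqrt{-13 - 334}\right) = - 390 \left(-683 + \sqrt{-347}\right) = - 390 \left(-683 + i \sqrt{347}\right) = 266370 - 390 i \sqrt{347}$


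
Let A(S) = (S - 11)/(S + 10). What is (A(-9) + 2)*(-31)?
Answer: 558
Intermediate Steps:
A(S) = (-11 + S)/(10 + S)
(A(-9) + 2)*(-31) = ((-11 - 9)/(10 - 9) + 2)*(-31) = (-20/1 + 2)*(-31) = (1*(-20) + 2)*(-31) = (-20 + 2)*(-31) = -18*(-31) = 558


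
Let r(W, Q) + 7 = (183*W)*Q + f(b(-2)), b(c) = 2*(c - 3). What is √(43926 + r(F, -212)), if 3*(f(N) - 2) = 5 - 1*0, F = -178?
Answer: 8*√977289/3 ≈ 2636.2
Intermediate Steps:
b(c) = -6 + 2*c (b(c) = 2*(-3 + c) = -6 + 2*c)
f(N) = 11/3 (f(N) = 2 + (5 - 1*0)/3 = 2 + (5 + 0)/3 = 2 + (⅓)*5 = 2 + 5/3 = 11/3)
r(W, Q) = -10/3 + 183*Q*W (r(W, Q) = -7 + ((183*W)*Q + 11/3) = -7 + (183*Q*W + 11/3) = -7 + (11/3 + 183*Q*W) = -10/3 + 183*Q*W)
√(43926 + r(F, -212)) = √(43926 + (-10/3 + 183*(-212)*(-178))) = √(43926 + (-10/3 + 6905688)) = √(43926 + 20717054/3) = √(20848832/3) = 8*√977289/3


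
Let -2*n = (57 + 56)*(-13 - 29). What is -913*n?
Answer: -2166549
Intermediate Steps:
n = 2373 (n = -(57 + 56)*(-13 - 29)/2 = -113*(-42)/2 = -½*(-4746) = 2373)
-913*n = -913*2373 = -2166549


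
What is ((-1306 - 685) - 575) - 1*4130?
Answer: -6696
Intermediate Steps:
((-1306 - 685) - 575) - 1*4130 = (-1991 - 575) - 4130 = -2566 - 4130 = -6696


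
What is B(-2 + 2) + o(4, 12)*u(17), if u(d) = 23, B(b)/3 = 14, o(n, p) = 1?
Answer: 65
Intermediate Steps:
B(b) = 42 (B(b) = 3*14 = 42)
B(-2 + 2) + o(4, 12)*u(17) = 42 + 1*23 = 42 + 23 = 65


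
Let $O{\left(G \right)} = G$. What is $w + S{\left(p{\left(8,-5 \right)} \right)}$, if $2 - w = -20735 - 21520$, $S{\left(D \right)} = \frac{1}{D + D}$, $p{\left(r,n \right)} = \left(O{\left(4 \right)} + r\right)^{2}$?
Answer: $\frac{12170017}{288} \approx 42257.0$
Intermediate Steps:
$p{\left(r,n \right)} = \left(4 + r\right)^{2}$
$S{\left(D \right)} = \frac{1}{2 D}$
$w = 42257$ ($w = 2 - \left(-20735 - 21520\right) = 2 - -42255 = 2 + 42255 = 42257$)
$w + S{\left(p{\left(8,-5 \right)} \right)} = 42257 + \frac{1}{2 \left(4 + 8\right)^{2}} = 42257 + \frac{1}{2 \cdot 12^{2}} = 42257 + \frac{1}{2 \cdot 144} = 42257 + \frac{1}{2} \cdot \frac{1}{144} = 42257 + \frac{1}{288} = \frac{12170017}{288}$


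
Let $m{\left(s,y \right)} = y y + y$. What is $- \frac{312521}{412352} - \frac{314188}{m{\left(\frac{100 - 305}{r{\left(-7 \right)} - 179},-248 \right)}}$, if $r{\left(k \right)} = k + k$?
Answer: $- \frac{18587479569}{3157379264} \approx -5.887$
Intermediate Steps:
$r{\left(k \right)} = 2 k$
$m{\left(s,y \right)} = y + y^{2}$ ($m{\left(s,y \right)} = y^{2} + y = y + y^{2}$)
$- \frac{312521}{412352} - \frac{314188}{m{\left(\frac{100 - 305}{r{\left(-7 \right)} - 179},-248 \right)}} = - \frac{312521}{412352} - \frac{314188}{\left(-248\right) \left(1 - 248\right)} = \left(-312521\right) \frac{1}{412352} - \frac{314188}{\left(-248\right) \left(-247\right)} = - \frac{312521}{412352} - \frac{314188}{61256} = - \frac{312521}{412352} - \frac{78547}{15314} = - \frac{18587479569}{3157379264}$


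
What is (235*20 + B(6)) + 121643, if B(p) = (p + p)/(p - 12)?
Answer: 126341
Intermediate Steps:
B(p) = 2*p/(-12 + p) (B(p) = (2*p)/(-12 + p) = 2*p/(-12 + p))
(235*20 + B(6)) + 121643 = (235*20 + 2*6/(-12 + 6)) + 121643 = (4700 + 2*6/(-6)) + 121643 = (4700 + 2*6*(-1/6)) + 121643 = (4700 - 2) + 121643 = 4698 + 121643 = 126341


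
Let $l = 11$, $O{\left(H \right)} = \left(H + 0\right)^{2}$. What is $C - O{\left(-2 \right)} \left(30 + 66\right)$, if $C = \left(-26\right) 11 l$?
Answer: $-3530$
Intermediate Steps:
$O{\left(H \right)} = H^{2}$
$C = -3146$ ($C = \left(-26\right) 11 \cdot 11 = \left(-286\right) 11 = -3146$)
$C - O{\left(-2 \right)} \left(30 + 66\right) = -3146 - \left(-2\right)^{2} \left(30 + 66\right) = -3146 - 4 \cdot 96 = -3146 - 384 = -3530$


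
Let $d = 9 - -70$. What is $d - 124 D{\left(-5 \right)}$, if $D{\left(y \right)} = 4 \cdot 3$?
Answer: $-1409$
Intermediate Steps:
$D{\left(y \right)} = 12$
$d = 79$ ($d = 9 + 70 = 79$)
$d - 124 D{\left(-5 \right)} = 79 - 1488 = -1409$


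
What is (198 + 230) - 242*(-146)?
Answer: 35760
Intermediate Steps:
(198 + 230) - 242*(-146) = 428 + 35332 = 35760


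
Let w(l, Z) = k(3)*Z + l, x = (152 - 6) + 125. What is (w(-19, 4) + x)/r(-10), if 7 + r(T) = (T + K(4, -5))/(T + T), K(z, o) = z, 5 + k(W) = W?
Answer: -2440/67 ≈ -36.418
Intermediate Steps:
k(W) = -5 + W
x = 271 (x = 146 + 125 = 271)
w(l, Z) = l - 2*Z (w(l, Z) = (-5 + 3)*Z + l = -2*Z + l = l - 2*Z)
r(T) = -7 + (4 + T)/(2*T) (r(T) = -7 + (T + 4)/(T + T) = -7 + (4 + T)/((2*T)) = -7 + (4 + T)*(1/(2*T)) = -7 + (4 + T)/(2*T))
(w(-19, 4) + x)/r(-10) = ((-19 - 2*4) + 271)/(-13/2 + 2/(-10)) = ((-19 - 8) + 271)/(-13/2 + 2*(-⅒)) = (-27 + 271)/(-13/2 - ⅕) = 244/(-67/10) = 244*(-10/67) = -2440/67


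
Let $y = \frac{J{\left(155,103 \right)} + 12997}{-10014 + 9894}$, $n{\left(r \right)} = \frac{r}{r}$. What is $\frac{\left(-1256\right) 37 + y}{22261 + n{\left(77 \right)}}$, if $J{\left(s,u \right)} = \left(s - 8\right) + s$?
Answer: $- \frac{1863313}{890480} \approx -2.0925$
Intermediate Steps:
$n{\left(r \right)} = 1$
$J{\left(s,u \right)} = -8 + 2 s$ ($J{\left(s,u \right)} = \left(-8 + s\right) + s = -8 + 2 s$)
$y = - \frac{4433}{40}$ ($y = \frac{\left(-8 + 2 \cdot 155\right) + 12997}{-10014 + 9894} = \frac{\left(-8 + 310\right) + 12997}{-120} = \left(302 + 12997\right) \left(- \frac{1}{120}\right) = 13299 \left(- \frac{1}{120}\right) = - \frac{4433}{40} \approx -110.82$)
$\frac{\left(-1256\right) 37 + y}{22261 + n{\left(77 \right)}} = \frac{\left(-1256\right) 37 - \frac{4433}{40}}{22261 + 1} = \frac{-46472 - \frac{4433}{40}}{22262} = \left(- \frac{1863313}{40}\right) \frac{1}{22262} = - \frac{1863313}{890480}$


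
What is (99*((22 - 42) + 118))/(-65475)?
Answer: -1078/7275 ≈ -0.14818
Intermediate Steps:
(99*((22 - 42) + 118))/(-65475) = (99*(-20 + 118))*(-1/65475) = (99*98)*(-1/65475) = 9702*(-1/65475) = -1078/7275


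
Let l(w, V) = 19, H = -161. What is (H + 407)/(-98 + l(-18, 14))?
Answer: -246/79 ≈ -3.1139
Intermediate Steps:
(H + 407)/(-98 + l(-18, 14)) = (-161 + 407)/(-98 + 19) = 246/(-79) = 246*(-1/79) = -246/79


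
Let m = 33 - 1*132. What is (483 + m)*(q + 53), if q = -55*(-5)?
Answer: 125952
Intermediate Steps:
q = 275
m = -99 (m = 33 - 132 = -99)
(483 + m)*(q + 53) = (483 - 99)*(275 + 53) = 384*328 = 125952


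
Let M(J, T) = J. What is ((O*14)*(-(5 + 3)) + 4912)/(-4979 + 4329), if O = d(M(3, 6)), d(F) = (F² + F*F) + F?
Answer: -256/65 ≈ -3.9385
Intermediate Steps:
d(F) = F + 2*F² (d(F) = (F² + F²) + F = 2*F² + F = F + 2*F²)
O = 21 (O = 3*(1 + 2*3) = 3*(1 + 6) = 3*7 = 21)
((O*14)*(-(5 + 3)) + 4912)/(-4979 + 4329) = ((21*14)*(-(5 + 3)) + 4912)/(-4979 + 4329) = (294*(-1*8) + 4912)/(-650) = (294*(-8) + 4912)*(-1/650) = (-2352 + 4912)*(-1/650) = 2560*(-1/650) = -256/65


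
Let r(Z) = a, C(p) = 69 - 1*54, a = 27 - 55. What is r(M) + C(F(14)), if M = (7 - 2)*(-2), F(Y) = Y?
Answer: -13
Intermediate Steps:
a = -28
M = -10 (M = 5*(-2) = -10)
C(p) = 15 (C(p) = 69 - 54 = 15)
r(Z) = -28
r(M) + C(F(14)) = -28 + 15 = -13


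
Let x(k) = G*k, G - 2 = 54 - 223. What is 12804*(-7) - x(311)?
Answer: -37691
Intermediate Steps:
G = -167 (G = 2 + (54 - 223) = 2 - 169 = -167)
x(k) = -167*k
12804*(-7) - x(311) = 12804*(-7) - (-167)*311 = -89628 - 1*(-51937) = -89628 + 51937 = -37691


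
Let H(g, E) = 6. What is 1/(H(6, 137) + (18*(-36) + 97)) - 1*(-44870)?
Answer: 24454149/545 ≈ 44870.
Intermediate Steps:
1/(H(6, 137) + (18*(-36) + 97)) - 1*(-44870) = 1/(6 + (18*(-36) + 97)) - 1*(-44870) = 1/(6 + (-648 + 97)) + 44870 = 1/(6 - 551) + 44870 = 1/(-545) + 44870 = -1/545 + 44870 = 24454149/545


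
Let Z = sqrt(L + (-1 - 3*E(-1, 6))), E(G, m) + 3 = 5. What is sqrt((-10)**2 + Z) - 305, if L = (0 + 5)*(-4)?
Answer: -305 + sqrt(100 + 3*I*sqrt(3)) ≈ -295.0 + 0.25972*I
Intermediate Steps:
E(G, m) = 2 (E(G, m) = -3 + 5 = 2)
L = -20 (L = 5*(-4) = -20)
Z = 3*I*sqrt(3) (Z = sqrt(-20 + (-1 - 3*2)) = sqrt(-20 + (-1 - 6)) = sqrt(-20 - 7) = sqrt(-27) = 3*I*sqrt(3) ≈ 5.1962*I)
sqrt((-10)**2 + Z) - 305 = sqrt((-10)**2 + 3*I*sqrt(3)) - 305 = sqrt(100 + 3*I*sqrt(3)) - 305 = -305 + sqrt(100 + 3*I*sqrt(3))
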